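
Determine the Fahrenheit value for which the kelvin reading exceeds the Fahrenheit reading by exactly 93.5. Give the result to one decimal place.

364.2°F

Let F be the Fahrenheit reading. The kelvin reading is K = 5/9·F + 255.372.
Require K - F = 93.5: (-4/9)·F + 255.372 = 93.5.
F = (93.5 - 255.372) / (-4/9) = 364.2.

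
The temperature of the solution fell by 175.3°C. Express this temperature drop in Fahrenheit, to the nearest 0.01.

315.54°F

An interval of 1°C corresponds to 1.8°F.
175.3 × 1.8 = 315.54.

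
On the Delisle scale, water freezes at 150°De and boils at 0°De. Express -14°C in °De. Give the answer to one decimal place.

Linearly onto the Delisle scale: 150 + (-14.0000 / 100) × (0 - 150) = 171.0°De.

171.0°De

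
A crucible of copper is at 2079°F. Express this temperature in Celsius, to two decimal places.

1137.22°C

In Celsius: (2079 - 32) × 5/9 = 1137.2222°C.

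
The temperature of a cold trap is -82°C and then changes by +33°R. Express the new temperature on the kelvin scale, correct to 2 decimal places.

209.48 K

The 33°R change is an interval, so only the factor 5/9 applies: +33 × 5/9 = +18.3333°C.
Final Celsius temperature: -82.0000 + 18.3333 = -63.6667°C.
In kelvin: -63.6667 + 273.15 = 209.48 K.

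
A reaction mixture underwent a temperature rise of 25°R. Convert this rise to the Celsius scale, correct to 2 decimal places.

For a temperature interval the offset drops out; only the factor 5/9 applies.
25 × 5/9 = 13.89.

13.89°C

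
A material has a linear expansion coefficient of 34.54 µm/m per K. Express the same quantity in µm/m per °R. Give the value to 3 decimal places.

19.189 µm/m per °R

The quantity depends on a temperature interval, so only the ratio of degree sizes applies; the offset between the scales is irrelevant.
A change of 1°R is a change of 5/9 K, so per °R the value is 34.54 × 5/9 = 19.189.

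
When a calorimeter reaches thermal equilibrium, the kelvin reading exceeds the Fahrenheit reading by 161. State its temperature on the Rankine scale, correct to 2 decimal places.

672.01°R

Let x be the Fahrenheit reading; then the kelvin reading is 5/9·x + 255.372.
(5/9·x + 255.372) - x = 161  ⇒  (-4/9)·x = -94.3722  ⇒  x = 212.3375°F.
In Celsius: (212.3375 - 32) × 5/9 = 100.1875°C.
In Rankine: 100.1875 × 1.8 + 491.67 = 672.01°R.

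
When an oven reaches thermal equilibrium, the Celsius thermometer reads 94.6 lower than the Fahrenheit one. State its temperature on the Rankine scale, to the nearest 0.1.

632.5°R

Let x be the Fahrenheit reading; then the Celsius reading is 5/9·x - 17.7778.
(5/9·x - 17.7778) - x = -94.6  ⇒  (-4/9)·x = -76.8222  ⇒  x = 172.8500°F.
In Celsius: (172.85 - 32) × 5/9 = 78.2500°C.
In Rankine: 78.2500 × 1.8 + 491.67 = 632.5°R.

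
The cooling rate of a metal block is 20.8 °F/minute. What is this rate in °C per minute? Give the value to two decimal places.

Since only a temperature interval is involved, the additive offset between the scales drops out.
A change of 1°F is a change of 5/9°C, so 20.8 × 5/9 = 11.56.

11.56 °C/minute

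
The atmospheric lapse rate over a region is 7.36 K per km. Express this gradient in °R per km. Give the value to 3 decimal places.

Since only a temperature interval is involved, the additive offset between the scales drops out.
A change of 1 K is a change of 1.8°R, so 7.36 × 1.8 = 13.248.

13.248 °R/km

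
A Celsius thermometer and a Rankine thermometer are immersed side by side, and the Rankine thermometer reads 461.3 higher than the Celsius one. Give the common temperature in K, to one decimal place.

Let x be the Celsius reading; then the Rankine reading is 1.8·x + 491.67.
(1.8·x + 491.67) - x = 461.3  ⇒  (0.8)·x = -30.37  ⇒  x = -37.9625°C.
In kelvin: -37.9625 + 273.15 = 235.2 K.

235.2 K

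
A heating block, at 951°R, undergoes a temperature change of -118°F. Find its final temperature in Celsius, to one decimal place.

Initial temperature in Celsius: (951 - 491.67) × 5/9 = 255.1833°C.
The 118°F change is an interval, so only the factor 5/9 applies: -118 × 5/9 = -65.5556°C.
Final Celsius temperature: 255.1833 - 65.5556 = 189.6278°C.

189.6°C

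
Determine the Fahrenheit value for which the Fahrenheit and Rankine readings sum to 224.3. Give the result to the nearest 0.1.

Let F be the Fahrenheit reading. The Rankine reading is R = 1·F + 459.67.
Require F + R = 224.3: (2)·F + 459.67 = 224.3.
F = (224.3 - 459.67) / (2) = -117.7.

-117.7°F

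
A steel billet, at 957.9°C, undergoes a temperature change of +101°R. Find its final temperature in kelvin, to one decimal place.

1287.2 K

The 101°R change is an interval, so only the factor 5/9 applies: +101 × 5/9 = +56.1111°C.
Final Celsius temperature: 957.9000 + 56.1111 = 1014.0111°C.
In kelvin: 1014.0111 + 273.15 = 1287.2 K.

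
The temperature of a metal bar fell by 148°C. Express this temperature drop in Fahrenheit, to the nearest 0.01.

266.40°F

An interval of 1°C corresponds to 1.8°F.
148 × 1.8 = 266.40.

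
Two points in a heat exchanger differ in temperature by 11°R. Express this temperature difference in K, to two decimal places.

Only the scale ratio 5/9 matters for a change in temperature.
11 × 5/9 = 6.11.

6.11 K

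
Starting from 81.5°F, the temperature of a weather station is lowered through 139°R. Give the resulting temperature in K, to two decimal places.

Initial temperature in Celsius: (81.5 - 32) × 5/9 = 27.5000°C.
The 139°R change is an interval, so only the factor 5/9 applies: -139 × 5/9 = -77.2222°C.
Final Celsius temperature: 27.5000 - 77.2222 = -49.7222°C.
In kelvin: -49.7222 + 273.15 = 223.43 K.

223.43 K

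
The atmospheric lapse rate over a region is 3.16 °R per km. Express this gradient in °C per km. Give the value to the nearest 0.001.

1.756 °C/km

The quantity depends on a temperature interval, so only the ratio of degree sizes applies; the offset between the scales is irrelevant.
A change of 1°R is a change of 5/9°C, so 3.16 × 5/9 = 1.756.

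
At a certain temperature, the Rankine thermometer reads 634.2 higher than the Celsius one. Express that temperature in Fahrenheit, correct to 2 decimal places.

352.69°F

Let x be the Celsius reading; then the Rankine reading is 1.8·x + 491.67.
(1.8·x + 491.67) - x = 634.2  ⇒  (0.8)·x = 142.53  ⇒  x = 178.1625°C.
In Fahrenheit: 178.1625 × 1.8 + 32 = 352.69°F.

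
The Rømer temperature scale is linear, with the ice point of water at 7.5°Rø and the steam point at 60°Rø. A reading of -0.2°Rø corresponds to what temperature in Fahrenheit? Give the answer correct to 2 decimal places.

Linear interpolation between the fixed points: C = (-0.2 - 7.5) × 100 / (60 - 7.5) = -14.6667°C.
Then -14.6667 × 1.8 + 32 = 5.60°F.

5.60°F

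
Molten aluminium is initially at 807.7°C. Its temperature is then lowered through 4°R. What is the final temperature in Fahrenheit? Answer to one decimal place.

The 4°R change is an interval, so only the factor 5/9 applies: -4 × 5/9 = -2.2222°C.
Final Celsius temperature: 807.7000 - 2.2222 = 805.4778°C.
In Fahrenheit: 805.4778 × 1.8 + 32 = 1481.9°F.

1481.9°F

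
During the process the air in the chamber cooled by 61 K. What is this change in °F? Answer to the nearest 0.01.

An interval of 1 K corresponds to 1.8°F.
61 × 1.8 = 109.80.

109.80°F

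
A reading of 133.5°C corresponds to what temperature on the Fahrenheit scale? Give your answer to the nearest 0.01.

In Fahrenheit: 133.5000 × 1.8 + 32 = 272.30°F.

272.30°F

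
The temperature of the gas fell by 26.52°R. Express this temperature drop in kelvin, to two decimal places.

14.73 K

For a temperature interval the offset drops out; only the factor 5/9 applies.
26.52 × 5/9 = 14.73.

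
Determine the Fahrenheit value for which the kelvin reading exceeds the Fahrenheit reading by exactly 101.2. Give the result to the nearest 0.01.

346.89°F

Let F be the Fahrenheit reading. The kelvin reading is K = 5/9·F + 255.372.
Require K - F = 101.2: (-4/9)·F + 255.372 = 101.2.
F = (101.2 - 255.372) / (-4/9) = 346.89.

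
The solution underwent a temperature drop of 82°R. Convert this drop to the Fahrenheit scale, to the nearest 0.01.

82.00°F

Rankine and Fahrenheit degrees are the same size, so the interval is unchanged: 82.00.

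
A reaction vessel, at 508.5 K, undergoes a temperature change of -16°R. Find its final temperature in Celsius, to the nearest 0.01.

226.46°C

Initial temperature in Celsius: 508.5 - 273.15 = 235.3500°C.
The 16°R change is an interval, so only the factor 5/9 applies: -16 × 5/9 = -8.8889°C.
Final Celsius temperature: 235.3500 - 8.8889 = 226.4611°C.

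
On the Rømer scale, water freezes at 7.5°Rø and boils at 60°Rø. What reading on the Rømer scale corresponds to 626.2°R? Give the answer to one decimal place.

First in Celsius: (626.2 - 491.67) × 5/9 = 74.7389°C.
Linearly onto the Rømer scale: 7.5 + (74.7389 / 100) × (60 - 7.5) = 46.7°Rø.

46.7°Rø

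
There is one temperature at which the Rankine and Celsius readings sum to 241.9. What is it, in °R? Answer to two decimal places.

331.10°R

Let R be the Rankine reading. The Celsius reading is C = 5/9·R - 273.15.
Require R + C = 241.9: (14/9)·R - 273.15 = 241.9.
R = (241.9 + 273.15) / (14/9) = 331.10.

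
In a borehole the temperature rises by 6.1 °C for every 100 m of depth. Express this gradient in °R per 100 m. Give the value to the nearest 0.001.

Since only a temperature interval is involved, the additive offset between the scales drops out.
A change of 1°C is a change of 1.8°R, so 6.1 × 1.8 = 10.980.

10.980 °R/100 m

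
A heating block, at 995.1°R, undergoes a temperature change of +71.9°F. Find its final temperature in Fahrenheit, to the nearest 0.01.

607.33°F

Initial temperature in Celsius: (995.1 - 491.67) × 5/9 = 279.6833°C.
The 71.9°F change is an interval, so only the factor 5/9 applies: +71.9 × 5/9 = +39.9444°C.
Final Celsius temperature: 279.6833 + 39.9444 = 319.6278°C.
In Fahrenheit: 319.6278 × 1.8 + 32 = 607.33°F.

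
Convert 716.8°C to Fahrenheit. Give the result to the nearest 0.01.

1322.24°F

In Fahrenheit: 716.8000 × 1.8 + 32 = 1322.24°F.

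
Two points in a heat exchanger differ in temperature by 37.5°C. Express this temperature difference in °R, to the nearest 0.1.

For a temperature interval the offset drops out; only the factor 1.8 applies.
37.5 × 1.8 = 67.5.

67.5°R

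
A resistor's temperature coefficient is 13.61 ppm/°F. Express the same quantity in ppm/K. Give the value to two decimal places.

24.50 ppm/K

Since only a temperature interval is involved, the additive offset between the scales drops out.
A change of 1 K is a change of 1.8°F, so per K the value is 13.61 × 1.8 = 24.50.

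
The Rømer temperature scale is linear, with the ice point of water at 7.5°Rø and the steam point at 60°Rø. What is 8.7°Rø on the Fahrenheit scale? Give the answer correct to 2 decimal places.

36.11°F

Linear interpolation between the fixed points: C = (8.7 - 7.5) × 100 / (60 - 7.5) = 2.2857°C.
Then 2.2857 × 1.8 + 32 = 36.11°F.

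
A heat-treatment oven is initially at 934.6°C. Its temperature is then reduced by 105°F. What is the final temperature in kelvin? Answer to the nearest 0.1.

The 105°F change is an interval, so only the factor 5/9 applies: -105 × 5/9 = -58.3333°C.
Final Celsius temperature: 934.6000 - 58.3333 = 876.2667°C.
In kelvin: 876.2667 + 273.15 = 1149.4 K.

1149.4 K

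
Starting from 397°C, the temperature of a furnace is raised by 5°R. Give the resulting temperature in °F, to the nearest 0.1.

The 5°R change is an interval, so only the factor 5/9 applies: +5 × 5/9 = +2.7778°C.
Final Celsius temperature: 397.0000 + 2.7778 = 399.7778°C.
In Fahrenheit: 399.7778 × 1.8 + 32 = 751.6°F.

751.6°F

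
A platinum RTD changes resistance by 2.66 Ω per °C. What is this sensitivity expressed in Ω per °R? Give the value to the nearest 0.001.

Since only a temperature interval is involved, the additive offset between the scales drops out.
A change of 1°R is a change of 5/9°C, so per °R the value is 2.66 × 5/9 = 1.478.

1.478 Ω per °R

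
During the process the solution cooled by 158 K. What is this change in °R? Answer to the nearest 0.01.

An interval of 1 K corresponds to 1.8°R.
158 × 1.8 = 284.40.

284.40°R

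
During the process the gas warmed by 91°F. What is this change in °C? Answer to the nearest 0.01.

Only the scale ratio 5/9 matters for a change in temperature.
91 × 5/9 = 50.56.

50.56°C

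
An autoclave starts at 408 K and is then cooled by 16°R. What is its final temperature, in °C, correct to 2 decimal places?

125.96°C

Initial temperature in Celsius: 408 - 273.15 = 134.8500°C.
The 16°R change is an interval, so only the factor 5/9 applies: -16 × 5/9 = -8.8889°C.
Final Celsius temperature: 134.8500 - 8.8889 = 125.9611°C.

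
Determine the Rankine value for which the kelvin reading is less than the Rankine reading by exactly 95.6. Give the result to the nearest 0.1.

215.1°R

Let R be the Rankine reading. The kelvin reading is K = 5/9·R.
Require K - R = -95.6: (-4/9)·R = -95.6.
R = (-95.6) / (-4/9) = 215.1.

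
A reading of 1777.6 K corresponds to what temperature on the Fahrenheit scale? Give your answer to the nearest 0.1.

In Celsius: 1777.6 - 273.15 = 1504.4500°C.
In Fahrenheit: 1504.4500 × 1.8 + 32 = 2740.0°F.

2740.0°F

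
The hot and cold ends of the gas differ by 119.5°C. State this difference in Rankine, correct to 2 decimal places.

215.10°R

For a temperature interval the offset drops out; only the factor 1.8 applies.
119.5 × 1.8 = 215.10.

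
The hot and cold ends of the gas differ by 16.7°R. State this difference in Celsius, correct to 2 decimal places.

For a temperature interval the offset drops out; only the factor 5/9 applies.
16.7 × 5/9 = 9.28.

9.28°C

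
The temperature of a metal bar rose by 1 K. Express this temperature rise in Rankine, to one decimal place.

Only the scale ratio 1.8 matters for a change in temperature.
1 × 1.8 = 1.8.

1.8°R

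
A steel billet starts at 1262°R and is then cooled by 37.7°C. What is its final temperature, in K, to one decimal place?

Initial temperature in Celsius: (1262 - 491.67) × 5/9 = 427.9611°C.
Final Celsius temperature: 427.9611 - 37.7000 = 390.2611°C.
In kelvin: 390.2611 + 273.15 = 663.4 K.

663.4 K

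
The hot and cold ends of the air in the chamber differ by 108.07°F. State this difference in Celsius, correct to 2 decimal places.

Only the scale ratio 5/9 matters for a change in temperature.
108.07 × 5/9 = 60.04.

60.04°C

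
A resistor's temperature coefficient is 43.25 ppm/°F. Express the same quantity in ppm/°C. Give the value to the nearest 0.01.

Since only a temperature interval is involved, the additive offset between the scales drops out.
A change of 1°C is a change of 1.8°F, so per °C the value is 43.25 × 1.8 = 77.85.

77.85 ppm/°C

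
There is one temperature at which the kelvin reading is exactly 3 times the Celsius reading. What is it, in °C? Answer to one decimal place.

Let C be the Celsius reading. The kelvin reading is K = 1·C + 273.15.
Require K = 3·C: 1·C + 273.15 = 3·C.
(-2)·C = -273.15  ⇒  C = 136.6.

136.6°C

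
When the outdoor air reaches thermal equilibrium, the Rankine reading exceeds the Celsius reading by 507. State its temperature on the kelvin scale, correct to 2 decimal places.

Let x be the Celsius reading; then the Rankine reading is 1.8·x + 491.67.
(1.8·x + 491.67) - x = 507  ⇒  (0.8)·x = 15.33  ⇒  x = 19.1625°C.
In kelvin: 19.1625 + 273.15 = 292.31 K.

292.31 K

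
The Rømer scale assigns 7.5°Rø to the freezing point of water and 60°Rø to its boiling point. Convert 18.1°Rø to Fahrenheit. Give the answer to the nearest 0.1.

68.3°F

Linear interpolation between the fixed points: C = (18.1 - 7.5) × 100 / (60 - 7.5) = 20.1905°C.
Then 20.1905 × 1.8 + 32 = 68.3°F.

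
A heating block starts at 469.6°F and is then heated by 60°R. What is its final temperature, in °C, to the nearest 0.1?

276.4°C

Initial temperature in Celsius: (469.6 - 32) × 5/9 = 243.1111°C.
The 60°R change is an interval, so only the factor 5/9 applies: +60 × 5/9 = +33.3333°C.
Final Celsius temperature: 243.1111 + 33.3333 = 276.4444°C.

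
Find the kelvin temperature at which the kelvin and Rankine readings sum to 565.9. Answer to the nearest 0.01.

Let K be the kelvin reading. The Rankine reading is R = 1.8·K.
Require K + R = 565.9: (2.8)·K = 565.9.
K = (565.9) / (2.8) = 202.11.

202.11 K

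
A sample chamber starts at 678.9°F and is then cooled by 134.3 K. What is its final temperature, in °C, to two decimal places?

Initial temperature in Celsius: (678.9 - 32) × 5/9 = 359.3889°C.
The 134.3 K change is an interval; Kelvin and Celsius degrees are the same size, so ΔC = -134.3°C.
Final Celsius temperature: 359.3889 - 134.3000 = 225.0889°C.

225.09°C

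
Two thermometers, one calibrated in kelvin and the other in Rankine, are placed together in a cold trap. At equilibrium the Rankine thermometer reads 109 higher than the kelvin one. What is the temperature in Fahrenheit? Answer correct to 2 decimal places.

Let x be the kelvin reading; then the Rankine reading is 1.8·x.
(1.8·x) - x = 109  ⇒  (0.8)·x = 109  ⇒  x = 136.2500 K.
In Celsius: 136.25 - 273.15 = -136.9000°C.
In Fahrenheit: -136.9000 × 1.8 + 32 = -214.42°F.

-214.42°F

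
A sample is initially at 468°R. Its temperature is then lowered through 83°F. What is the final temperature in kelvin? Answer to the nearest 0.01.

Initial temperature in Celsius: (468 - 491.67) × 5/9 = -13.1500°C.
The 83°F change is an interval, so only the factor 5/9 applies: -83 × 5/9 = -46.1111°C.
Final Celsius temperature: -13.1500 - 46.1111 = -59.2611°C.
In kelvin: -59.2611 + 273.15 = 213.89 K.

213.89 K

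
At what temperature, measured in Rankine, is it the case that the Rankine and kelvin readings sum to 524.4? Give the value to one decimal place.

Let R be the Rankine reading. The kelvin reading is K = 5/9·R.
Require R + K = 524.4: (14/9)·R = 524.4.
R = (524.4) / (14/9) = 337.1.

337.1°R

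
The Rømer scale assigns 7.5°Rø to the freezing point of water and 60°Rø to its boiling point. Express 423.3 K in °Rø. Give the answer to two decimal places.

86.33°Rø

First in Celsius: 423.3 - 273.15 = 150.1500°C.
Linearly onto the Rømer scale: 7.5 + (150.1500 / 100) × (60 - 7.5) = 86.33°Rø.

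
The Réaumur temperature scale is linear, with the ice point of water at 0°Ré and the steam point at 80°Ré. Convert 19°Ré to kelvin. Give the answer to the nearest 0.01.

Linear interpolation between the fixed points: C = (19 - 0) × 100 / (80 - 0) = 23.7500°C.
Then 23.7500 + 273.15 = 296.90 K.

296.90 K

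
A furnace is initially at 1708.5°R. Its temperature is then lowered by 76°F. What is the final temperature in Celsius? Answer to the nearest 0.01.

633.79°C

Initial temperature in Celsius: (1708.5 - 491.67) × 5/9 = 676.0167°C.
The 76°F change is an interval, so only the factor 5/9 applies: -76 × 5/9 = -42.2222°C.
Final Celsius temperature: 676.0167 - 42.2222 = 633.7944°C.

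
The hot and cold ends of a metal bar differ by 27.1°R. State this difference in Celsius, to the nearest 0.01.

15.06°C

For a temperature interval the offset drops out; only the factor 5/9 applies.
27.1 × 5/9 = 15.06.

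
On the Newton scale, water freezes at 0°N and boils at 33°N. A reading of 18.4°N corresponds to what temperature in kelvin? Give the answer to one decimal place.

328.9 K

Linear interpolation between the fixed points: C = (18.4 - 0) × 100 / (33 - 0) = 55.7576°C.
Then 55.7576 + 273.15 = 328.9 K.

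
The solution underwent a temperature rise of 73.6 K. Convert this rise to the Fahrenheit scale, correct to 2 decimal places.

132.48°F

For a temperature interval the offset drops out; only the factor 1.8 applies.
73.6 × 1.8 = 132.48.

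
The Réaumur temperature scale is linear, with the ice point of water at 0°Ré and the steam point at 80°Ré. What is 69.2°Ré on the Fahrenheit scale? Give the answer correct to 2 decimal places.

187.70°F

Linear interpolation between the fixed points: C = (69.2 - 0) × 100 / (80 - 0) = 86.5000°C.
Then 86.5000 × 1.8 + 32 = 187.70°F.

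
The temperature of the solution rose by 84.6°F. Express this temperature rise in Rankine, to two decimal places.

84.60°R

Fahrenheit and Rankine degrees are the same size, so the interval is unchanged: 84.60.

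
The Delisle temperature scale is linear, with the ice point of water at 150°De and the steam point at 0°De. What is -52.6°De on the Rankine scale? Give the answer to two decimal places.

Linear interpolation between the fixed points: C = (-52.6 - 150) × 100 / (0 - 150) = 135.0667°C.
Then 135.0667 × 1.8 + 491.67 = 734.79°R.

734.79°R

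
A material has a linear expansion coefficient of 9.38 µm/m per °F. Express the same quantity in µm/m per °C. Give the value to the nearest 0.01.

16.88 µm/m per °C

Since only a temperature interval is involved, the additive offset between the scales drops out.
A change of 1°C is a change of 1.8°F, so per °C the value is 9.38 × 1.8 = 16.88.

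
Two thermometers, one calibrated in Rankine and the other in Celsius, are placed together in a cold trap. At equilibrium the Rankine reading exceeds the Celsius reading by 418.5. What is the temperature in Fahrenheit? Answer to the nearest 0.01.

Let x be the Rankine reading; then the Celsius reading is 5/9·x - 273.15.
(5/9·x - 273.15) - x = -418.5  ⇒  (-4/9)·x = -145.35  ⇒  x = 327.0375°R.
In Celsius: (327.0375 - 491.67) × 5/9 = -91.4625°C.
In Fahrenheit: -91.4625 × 1.8 + 32 = -132.63°F.

-132.63°F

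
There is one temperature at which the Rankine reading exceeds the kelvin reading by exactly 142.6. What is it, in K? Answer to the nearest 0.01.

Let K be the kelvin reading. The Rankine reading is R = 1.8·K.
Require R - K = 142.6: (0.8)·K = 142.6.
K = (142.6) / (0.8) = 178.25.

178.25 K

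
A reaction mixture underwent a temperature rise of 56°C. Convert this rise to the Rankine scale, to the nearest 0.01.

Only the scale ratio 1.8 matters for a change in temperature.
56 × 1.8 = 100.80.

100.80°R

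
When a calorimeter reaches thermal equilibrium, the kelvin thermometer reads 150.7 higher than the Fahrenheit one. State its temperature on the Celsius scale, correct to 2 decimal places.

113.06°C

Let x be the Fahrenheit reading; then the kelvin reading is 5/9·x + 255.372.
(5/9·x + 255.372) - x = 150.7  ⇒  (-4/9)·x = -104.672  ⇒  x = 235.5125°F.
In Celsius: (235.5125 - 32) × 5/9 = 113.06°C.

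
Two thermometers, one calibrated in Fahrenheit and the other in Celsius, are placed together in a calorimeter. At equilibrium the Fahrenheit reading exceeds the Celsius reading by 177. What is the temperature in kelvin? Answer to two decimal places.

Let x be the Fahrenheit reading; then the Celsius reading is 5/9·x - 17.7778.
(5/9·x - 17.7778) - x = -177  ⇒  (-4/9)·x = -159.222  ⇒  x = 358.2500°F.
In Celsius: (358.25 - 32) × 5/9 = 181.2500°C.
In kelvin: 181.2500 + 273.15 = 454.40 K.

454.40 K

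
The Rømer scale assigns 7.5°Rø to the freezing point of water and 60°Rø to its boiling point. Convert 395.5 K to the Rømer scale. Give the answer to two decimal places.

First in Celsius: 395.5 - 273.15 = 122.3500°C.
Linearly onto the Rømer scale: 7.5 + (122.3500 / 100) × (60 - 7.5) = 71.73°Rø.

71.73°Rø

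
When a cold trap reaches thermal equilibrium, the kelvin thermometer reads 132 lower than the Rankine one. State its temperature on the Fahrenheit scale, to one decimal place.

-162.7°F

Let x be the Rankine reading; then the kelvin reading is 5/9·x.
(5/9·x) - x = -132  ⇒  (-4/9)·x = -132  ⇒  x = 297.0000°R.
In Celsius: (297 - 491.67) × 5/9 = -108.1500°C.
In Fahrenheit: -108.1500 × 1.8 + 32 = -162.7°F.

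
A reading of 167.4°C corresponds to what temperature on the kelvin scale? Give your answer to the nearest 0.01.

440.55 K

In kelvin: 167.4000 + 273.15 = 440.55 K.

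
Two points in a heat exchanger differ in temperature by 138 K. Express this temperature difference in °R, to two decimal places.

An interval of 1 K corresponds to 1.8°R.
138 × 1.8 = 248.40.

248.40°R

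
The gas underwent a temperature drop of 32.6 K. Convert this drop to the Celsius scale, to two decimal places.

32.60°C

Kelvin and Celsius degrees are the same size, so the interval is unchanged: 32.60.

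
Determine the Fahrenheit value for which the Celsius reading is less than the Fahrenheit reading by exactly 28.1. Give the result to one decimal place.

Let F be the Fahrenheit reading. The Celsius reading is C = 5/9·F - 17.7778.
Require C - F = -28.1: (-4/9)·F - 17.7778 = -28.1.
F = (-28.1 + 17.7778) / (-4/9) = 23.2.

23.2°F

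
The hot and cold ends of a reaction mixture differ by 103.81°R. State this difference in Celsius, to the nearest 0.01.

For a temperature interval the offset drops out; only the factor 5/9 applies.
103.81 × 5/9 = 57.67.

57.67°C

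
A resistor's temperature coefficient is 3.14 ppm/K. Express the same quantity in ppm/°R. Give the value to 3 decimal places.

1.744 ppm/°R

The quantity depends on a temperature interval, so only the ratio of degree sizes applies; the offset between the scales is irrelevant.
A change of 1°R is a change of 5/9 K, so per °R the value is 3.14 × 5/9 = 1.744.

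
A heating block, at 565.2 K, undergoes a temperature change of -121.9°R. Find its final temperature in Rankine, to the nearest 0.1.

Initial temperature in Celsius: 565.2 - 273.15 = 292.0500°C.
The 121.9°R change is an interval, so only the factor 5/9 applies: -121.9 × 5/9 = -67.7222°C.
Final Celsius temperature: 292.0500 - 67.7222 = 224.3278°C.
In Rankine: 224.3278 × 1.8 + 491.67 = 895.5°R.

895.5°R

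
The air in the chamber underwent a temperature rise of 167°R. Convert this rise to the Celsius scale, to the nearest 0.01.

An interval of 1°R corresponds to 5/9°C.
167 × 5/9 = 92.78.

92.78°C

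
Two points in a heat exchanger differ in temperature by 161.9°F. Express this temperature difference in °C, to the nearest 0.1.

89.9°C

An interval of 1°F corresponds to 5/9°C.
161.9 × 5/9 = 89.9.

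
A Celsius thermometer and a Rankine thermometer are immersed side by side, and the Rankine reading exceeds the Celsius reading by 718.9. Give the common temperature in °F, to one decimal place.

Let x be the Celsius reading; then the Rankine reading is 1.8·x + 491.67.
(1.8·x + 491.67) - x = 718.9  ⇒  (0.8)·x = 227.23  ⇒  x = 284.0375°C.
In Fahrenheit: 284.0375 × 1.8 + 32 = 543.3°F.

543.3°F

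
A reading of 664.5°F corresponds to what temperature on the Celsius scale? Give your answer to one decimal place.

351.4°C

In Celsius: (664.5 - 32) × 5/9 = 351.3889°C.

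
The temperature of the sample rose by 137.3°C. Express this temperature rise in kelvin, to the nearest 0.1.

137.3 K

Celsius and kelvin degrees are the same size, so the interval is unchanged: 137.3.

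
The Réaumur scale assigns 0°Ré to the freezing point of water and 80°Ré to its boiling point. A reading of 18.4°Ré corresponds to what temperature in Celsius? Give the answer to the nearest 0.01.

Linear interpolation between the fixed points: C = (18.4 - 0) × 100 / (80 - 0) = 23.0000°C.

23.00°C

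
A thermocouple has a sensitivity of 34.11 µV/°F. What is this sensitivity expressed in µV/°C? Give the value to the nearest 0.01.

The quantity depends on a temperature interval, so only the ratio of degree sizes applies; the offset between the scales is irrelevant.
A change of 1°C is a change of 1.8°F, so per °C the value is 34.11 × 1.8 = 61.40.

61.40 µV/°C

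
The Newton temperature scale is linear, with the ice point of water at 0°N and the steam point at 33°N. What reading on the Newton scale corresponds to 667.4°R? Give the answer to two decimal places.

32.22°N

First in Celsius: (667.4 - 491.67) × 5/9 = 97.6278°C.
Linearly onto the Newton scale: 0 + (97.6278 / 100) × (33 - 0) = 32.22°N.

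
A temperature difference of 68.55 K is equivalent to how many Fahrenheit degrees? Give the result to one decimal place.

An interval of 1 K corresponds to 1.8°F.
68.55 × 1.8 = 123.4.

123.4°F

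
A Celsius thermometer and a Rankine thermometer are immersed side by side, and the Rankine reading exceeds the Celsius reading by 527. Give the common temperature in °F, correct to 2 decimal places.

Let x be the Celsius reading; then the Rankine reading is 1.8·x + 491.67.
(1.8·x + 491.67) - x = 527  ⇒  (0.8)·x = 35.33  ⇒  x = 44.1625°C.
In Fahrenheit: 44.1625 × 1.8 + 32 = 111.49°F.

111.49°F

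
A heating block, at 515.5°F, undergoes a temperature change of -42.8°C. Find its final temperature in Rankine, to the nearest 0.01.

898.13°R

Initial temperature in Celsius: (515.5 - 32) × 5/9 = 268.6111°C.
Final Celsius temperature: 268.6111 - 42.8000 = 225.8111°C.
In Rankine: 225.8111 × 1.8 + 491.67 = 898.13°R.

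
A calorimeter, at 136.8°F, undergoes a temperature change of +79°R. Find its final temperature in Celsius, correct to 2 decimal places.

Initial temperature in Celsius: (136.8 - 32) × 5/9 = 58.2222°C.
The 79°R change is an interval, so only the factor 5/9 applies: +79 × 5/9 = +43.8889°C.
Final Celsius temperature: 58.2222 + 43.8889 = 102.1111°C.

102.11°C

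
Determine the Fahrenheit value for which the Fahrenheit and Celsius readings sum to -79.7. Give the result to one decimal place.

Let F be the Fahrenheit reading. The Celsius reading is C = 5/9·F - 17.7778.
Require F + C = -79.7: (14/9)·F - 17.7778 = -79.7.
F = (-79.7 + 17.7778) / (14/9) = -39.8.

-39.8°F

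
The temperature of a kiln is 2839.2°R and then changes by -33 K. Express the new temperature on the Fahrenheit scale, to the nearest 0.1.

Initial temperature in Celsius: (2839.2 - 491.67) × 5/9 = 1304.1833°C.
The 33 K change is an interval; Kelvin and Celsius degrees are the same size, so ΔC = -33°C.
Final Celsius temperature: 1304.1833 - 33.0000 = 1271.1833°C.
In Fahrenheit: 1271.1833 × 1.8 + 32 = 2320.1°F.

2320.1°F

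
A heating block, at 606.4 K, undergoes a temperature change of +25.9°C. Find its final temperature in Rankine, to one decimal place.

Initial temperature in Celsius: 606.4 - 273.15 = 333.2500°C.
Final Celsius temperature: 333.2500 + 25.9000 = 359.1500°C.
In Rankine: 359.1500 × 1.8 + 491.67 = 1138.1°R.

1138.1°R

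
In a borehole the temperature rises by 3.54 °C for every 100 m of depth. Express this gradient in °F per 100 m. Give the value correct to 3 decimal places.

6.372 °F/100 m

The quantity depends on a temperature interval, so only the ratio of degree sizes applies; the offset between the scales is irrelevant.
A change of 1°C is a change of 1.8°F, so 3.54 × 1.8 = 6.372.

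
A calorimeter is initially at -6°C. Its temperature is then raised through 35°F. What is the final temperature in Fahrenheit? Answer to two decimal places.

56.20°F

The 35°F change is an interval, so only the factor 5/9 applies: +35 × 5/9 = +19.4444°C.
Final Celsius temperature: -6.0000 + 19.4444 = 13.4444°C.
In Fahrenheit: 13.4444 × 1.8 + 32 = 56.20°F.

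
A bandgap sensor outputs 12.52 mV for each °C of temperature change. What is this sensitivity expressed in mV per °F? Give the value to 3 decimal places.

6.956 mV per °F

The quantity depends on a temperature interval, so only the ratio of degree sizes applies; the offset between the scales is irrelevant.
A change of 1°F is a change of 5/9°C, so per °F the value is 12.52 × 5/9 = 6.956.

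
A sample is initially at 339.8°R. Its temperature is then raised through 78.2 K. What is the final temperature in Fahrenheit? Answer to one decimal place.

Initial temperature in Celsius: (339.8 - 491.67) × 5/9 = -84.3722°C.
The 78.2 K change is an interval; Kelvin and Celsius degrees are the same size, so ΔC = +78.2°C.
Final Celsius temperature: -84.3722 + 78.2000 = -6.1722°C.
In Fahrenheit: -6.1722 × 1.8 + 32 = 20.9°F.

20.9°F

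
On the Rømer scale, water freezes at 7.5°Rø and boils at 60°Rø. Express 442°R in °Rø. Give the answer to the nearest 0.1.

First in Celsius: (442 - 491.67) × 5/9 = -27.5944°C.
Linearly onto the Rømer scale: 7.5 + (-27.5944 / 100) × (60 - 7.5) = -7.0°Rø.

-7.0°Rø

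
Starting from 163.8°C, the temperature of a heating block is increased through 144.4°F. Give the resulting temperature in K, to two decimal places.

The 144.4°F change is an interval, so only the factor 5/9 applies: +144.4 × 5/9 = +80.2222°C.
Final Celsius temperature: 163.8000 + 80.2222 = 244.0222°C.
In kelvin: 244.0222 + 273.15 = 517.17 K.

517.17 K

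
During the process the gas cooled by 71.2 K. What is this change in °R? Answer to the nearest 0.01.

128.16°R

Only the scale ratio 1.8 matters for a change in temperature.
71.2 × 1.8 = 128.16.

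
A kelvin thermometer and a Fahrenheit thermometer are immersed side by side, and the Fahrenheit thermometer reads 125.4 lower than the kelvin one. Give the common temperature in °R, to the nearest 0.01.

752.11°R

Let x be the kelvin reading; then the Fahrenheit reading is 1.8·x - 459.67.
(1.8·x - 459.67) - x = -125.4  ⇒  (0.8)·x = 334.27  ⇒  x = 417.8375 K.
In Celsius: 417.8375 - 273.15 = 144.6875°C.
In Rankine: 144.6875 × 1.8 + 491.67 = 752.11°R.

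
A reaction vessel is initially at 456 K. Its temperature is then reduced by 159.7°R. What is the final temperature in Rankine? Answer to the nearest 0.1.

661.1°R

Initial temperature in Celsius: 456 - 273.15 = 182.8500°C.
The 159.7°R change is an interval, so only the factor 5/9 applies: -159.7 × 5/9 = -88.7222°C.
Final Celsius temperature: 182.8500 - 88.7222 = 94.1278°C.
In Rankine: 94.1278 × 1.8 + 491.67 = 661.1°R.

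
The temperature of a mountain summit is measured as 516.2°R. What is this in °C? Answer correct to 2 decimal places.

13.63°C

In Celsius: (516.2 - 491.67) × 5/9 = 13.6278°C.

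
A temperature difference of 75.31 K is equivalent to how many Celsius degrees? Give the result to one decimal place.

Kelvin and Celsius degrees are the same size, so the interval is unchanged: 75.3.

75.3°C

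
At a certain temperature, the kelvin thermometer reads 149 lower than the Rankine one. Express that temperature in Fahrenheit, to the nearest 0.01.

-124.42°F

Let x be the Rankine reading; then the kelvin reading is 5/9·x.
(5/9·x) - x = -149  ⇒  (-4/9)·x = -149  ⇒  x = 335.2500°R.
In Celsius: (335.25 - 491.67) × 5/9 = -86.9000°C.
In Fahrenheit: -86.9000 × 1.8 + 32 = -124.42°F.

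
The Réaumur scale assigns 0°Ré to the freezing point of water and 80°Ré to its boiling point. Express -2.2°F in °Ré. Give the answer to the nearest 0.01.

-15.20°Ré

First in Celsius: (-2.2 - 32) × 5/9 = -19.0000°C.
Linearly onto the Réaumur scale: 0 + (-19.0000 / 100) × (80 - 0) = -15.20°Ré.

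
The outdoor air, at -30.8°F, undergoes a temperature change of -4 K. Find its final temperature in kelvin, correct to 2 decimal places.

Initial temperature in Celsius: (-30.8 - 32) × 5/9 = -34.8889°C.
The 4 K change is an interval; Kelvin and Celsius degrees are the same size, so ΔC = -4°C.
Final Celsius temperature: -34.8889 - 4.0000 = -38.8889°C.
In kelvin: -38.8889 + 273.15 = 234.26 K.

234.26 K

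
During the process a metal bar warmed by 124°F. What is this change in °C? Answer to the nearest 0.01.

Only the scale ratio 5/9 matters for a change in temperature.
124 × 5/9 = 68.89.

68.89°C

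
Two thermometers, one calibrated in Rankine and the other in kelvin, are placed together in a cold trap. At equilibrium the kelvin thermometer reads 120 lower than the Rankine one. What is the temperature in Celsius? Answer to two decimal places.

Let x be the Rankine reading; then the kelvin reading is 5/9·x.
(5/9·x) - x = -120  ⇒  (-4/9)·x = -120  ⇒  x = 270.0000°R.
In Celsius: (270 - 491.67) × 5/9 = -123.15°C.

-123.15°C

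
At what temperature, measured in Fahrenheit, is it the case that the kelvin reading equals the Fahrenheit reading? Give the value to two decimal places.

574.59°F

Let F be the Fahrenheit reading. The kelvin reading is K = 5/9·F + 255.372.
Set K = F: 5/9·F + 255.372 = F.
(-4/9)·F = -255.372  ⇒  F = 574.59.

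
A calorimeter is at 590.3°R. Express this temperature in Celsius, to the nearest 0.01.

54.79°C

In Celsius: (590.3 - 491.67) × 5/9 = 54.7944°C.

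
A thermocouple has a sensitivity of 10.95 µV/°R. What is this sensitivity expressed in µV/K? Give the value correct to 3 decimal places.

19.710 µV/K

The quantity depends on a temperature interval, so only the ratio of degree sizes applies; the offset between the scales is irrelevant.
A change of 1 K is a change of 1.8°R, so per K the value is 10.95 × 1.8 = 19.710.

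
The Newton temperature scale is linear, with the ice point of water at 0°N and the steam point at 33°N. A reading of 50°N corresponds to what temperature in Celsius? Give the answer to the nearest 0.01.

151.52°C

Linear interpolation between the fixed points: C = (50 - 0) × 100 / (33 - 0) = 151.5152°C.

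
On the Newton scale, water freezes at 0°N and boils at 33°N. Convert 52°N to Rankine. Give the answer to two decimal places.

Linear interpolation between the fixed points: C = (52 - 0) × 100 / (33 - 0) = 157.5758°C.
Then 157.5758 × 1.8 + 491.67 = 775.31°R.

775.31°R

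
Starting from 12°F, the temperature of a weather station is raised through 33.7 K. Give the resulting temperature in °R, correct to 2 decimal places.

Initial temperature in Celsius: (12 - 32) × 5/9 = -11.1111°C.
The 33.7 K change is an interval; Kelvin and Celsius degrees are the same size, so ΔC = +33.7°C.
Final Celsius temperature: -11.1111 + 33.7000 = 22.5889°C.
In Rankine: 22.5889 × 1.8 + 491.67 = 532.33°R.

532.33°R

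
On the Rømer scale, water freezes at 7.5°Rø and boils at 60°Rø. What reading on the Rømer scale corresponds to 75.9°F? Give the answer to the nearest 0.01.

First in Celsius: (75.9 - 32) × 5/9 = 24.3889°C.
Linearly onto the Rømer scale: 7.5 + (24.3889 / 100) × (60 - 7.5) = 20.30°Rø.

20.30°Rø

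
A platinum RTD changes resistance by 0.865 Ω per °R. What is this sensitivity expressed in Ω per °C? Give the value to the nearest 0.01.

The quantity depends on a temperature interval, so only the ratio of degree sizes applies; the offset between the scales is irrelevant.
A change of 1°C is a change of 1.8°R, so per °C the value is 0.865 × 1.8 = 1.56.

1.56 Ω per °C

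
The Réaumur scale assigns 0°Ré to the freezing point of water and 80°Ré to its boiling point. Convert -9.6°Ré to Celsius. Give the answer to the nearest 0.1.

-12.0°C

Linear interpolation between the fixed points: C = (-9.6 - 0) × 100 / (80 - 0) = -12.0000°C.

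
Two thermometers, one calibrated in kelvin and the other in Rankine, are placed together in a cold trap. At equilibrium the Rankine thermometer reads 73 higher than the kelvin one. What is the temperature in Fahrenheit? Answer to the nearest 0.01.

-295.42°F

Let x be the kelvin reading; then the Rankine reading is 1.8·x.
(1.8·x) - x = 73  ⇒  (0.8)·x = 73  ⇒  x = 91.2500 K.
In Celsius: 91.25 - 273.15 = -181.9000°C.
In Fahrenheit: -181.9000 × 1.8 + 32 = -295.42°F.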